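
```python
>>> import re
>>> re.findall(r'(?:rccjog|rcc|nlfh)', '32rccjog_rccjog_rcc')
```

['rccjog', 'rccjog', 'rcc']

Alternation tries branches left to right and keeps the first one that lets the overall match succeed at that position.
Walking the string: at [2:8] → 'rccjog'; at [9:15] → 'rccjog'; at [16:19] → 'rcc'.
`findall` yields the raw match text (3 of them) because the pattern has no groups.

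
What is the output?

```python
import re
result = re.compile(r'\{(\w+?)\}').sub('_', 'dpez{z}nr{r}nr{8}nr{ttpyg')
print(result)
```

dpez_nr_nr_nr{ttpyg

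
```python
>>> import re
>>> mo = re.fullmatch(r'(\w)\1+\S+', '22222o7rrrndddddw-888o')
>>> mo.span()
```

`fullmatch` succeeds only if the pattern covers the string from start to end.
The match spans [0:22] → '22222o7rrrndddddw-888o'.

(0, 22)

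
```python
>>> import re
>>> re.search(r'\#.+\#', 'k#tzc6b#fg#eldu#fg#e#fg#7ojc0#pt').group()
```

'#tzc6b#fg#eldu#fg#e#fg#7ojc0#'

`re.search` tries every starting position until one works.
The match spans [1:30] → '#tzc6b#fg#eldu#fg#e#fg#7ojc0#'.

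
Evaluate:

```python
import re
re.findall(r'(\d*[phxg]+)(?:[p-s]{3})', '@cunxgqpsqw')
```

['xg']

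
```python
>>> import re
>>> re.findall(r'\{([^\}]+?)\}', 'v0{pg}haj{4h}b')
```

['pg', '4h']

Walking the string: at [2:6] match '{pg}', group 1 = 'pg'; at [9:13] match '{4h}', group 1 = '4h'.
Because there's exactly one group, `findall` drops the full match and keeps group 1 from each hit.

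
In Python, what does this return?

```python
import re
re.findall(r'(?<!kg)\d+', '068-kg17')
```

`(?!…)`/`(?<!…)` only lets a position through if the neighbouring text does NOT match; no characters are consumed.
Scanning left to right: at [0:3] → '068'; at [7:8] → '7'.
With no groups in the pattern, `findall` gives back each whole match — 2 here.

['068', '7']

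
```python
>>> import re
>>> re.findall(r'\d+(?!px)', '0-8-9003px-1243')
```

The negative lookaround is zero-width — it rules out positions where the adjacent text would match, without consuming anything.
With no groups in the pattern, `findall` gives back each whole match — 4 here.

['0', '8', '900', '1243']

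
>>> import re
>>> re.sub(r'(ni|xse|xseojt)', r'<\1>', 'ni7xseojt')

'<ni>7<xse>ojt'

Branches in `(...|...)` are attempted left-to-right; the first branch that allows the whole pattern to succeed is taken.
Matches: at [0:2] → 'ni'; at [3:6] → 'xse'.
`\1` in the replacement pulls in group 1's text for each match.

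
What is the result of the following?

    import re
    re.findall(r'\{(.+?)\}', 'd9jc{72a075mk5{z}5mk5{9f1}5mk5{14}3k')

['72a075mk5{z', '9f1', '14']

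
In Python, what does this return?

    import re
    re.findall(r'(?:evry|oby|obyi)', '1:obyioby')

['oby', 'oby']

`|` is ordered: at each position the engine commits to the first alternative that works.
With no groups in the pattern, `findall` gives back each whole match — 2 here.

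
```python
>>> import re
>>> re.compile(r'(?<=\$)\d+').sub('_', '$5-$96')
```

'$_-$_'

Because the assertion is zero-width, the text it checks is not consumed and won't appear in the result.
Every occurrence is swapped for '_'.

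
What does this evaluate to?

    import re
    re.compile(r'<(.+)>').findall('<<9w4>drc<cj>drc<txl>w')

['<9w4>drc<cj>drc<txl']

Matches: at [0:21] match '<<9w4>drc<cj>drc<txl>', group 1 = '<9w4>drc<cj>drc<txl'.
Because there's exactly one group, `findall` drops the full match and keeps group 1 from the one hit.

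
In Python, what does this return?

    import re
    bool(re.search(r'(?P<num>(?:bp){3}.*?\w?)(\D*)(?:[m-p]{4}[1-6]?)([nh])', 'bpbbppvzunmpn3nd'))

False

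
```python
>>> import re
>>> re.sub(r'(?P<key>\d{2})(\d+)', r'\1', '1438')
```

This matches exactly 2 of a digit (captured as 'key'); then one or more of a digit (captured).
Matches: at [0:4] → '1438'.
`\1` in the replacement pulls in group 1's text for each match.

'14'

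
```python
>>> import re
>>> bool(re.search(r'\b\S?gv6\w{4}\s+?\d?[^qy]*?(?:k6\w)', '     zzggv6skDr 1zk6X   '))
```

False

Here the pattern never matches, so the call returns None, and `bool(None)` is False.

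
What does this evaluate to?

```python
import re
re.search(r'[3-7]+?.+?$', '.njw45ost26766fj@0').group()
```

Pattern: one or more of a character in [3-7] (lazy); then one or more of any character (lazy); then anchored at the end.
Unlike `match`, `search` isn't anchored — it looks for the pattern anywhere in the string.
The match spans [4:18] → '45ost26766fj@0'.

'45ost26766fj@0'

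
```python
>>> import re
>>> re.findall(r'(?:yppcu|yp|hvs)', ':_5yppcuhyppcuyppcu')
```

`|` is ordered: at each position the engine commits to the first alternative that works.
No capturing groups, so `findall` returns the 3 full match strings.

['yppcu', 'yppcu', 'yppcu']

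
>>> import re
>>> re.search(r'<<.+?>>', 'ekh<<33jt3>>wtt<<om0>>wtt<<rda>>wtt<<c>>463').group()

Because the quantifier is non-greedy, it stops expanding at the earliest point where the rest of the pattern can succeed.
The match spans [3:12] → '<<33jt3>>'.

'<<33jt3>>'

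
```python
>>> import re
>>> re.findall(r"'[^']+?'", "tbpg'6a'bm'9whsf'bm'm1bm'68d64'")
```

["'6a'", "'9whsf'", "'m1bm'"]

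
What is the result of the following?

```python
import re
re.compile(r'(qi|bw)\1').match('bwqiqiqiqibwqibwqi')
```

None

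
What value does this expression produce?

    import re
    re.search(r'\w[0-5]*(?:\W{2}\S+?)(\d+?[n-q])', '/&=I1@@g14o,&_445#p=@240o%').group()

'I1@@g14o'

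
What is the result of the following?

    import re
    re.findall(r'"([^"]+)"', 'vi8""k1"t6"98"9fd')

Scanning left to right: at [4:8] match '"k1"', group 1 = 'k1'; at [10:14] match '"98"', group 1 = '98'.
One capturing group, so `findall` returns just the captured substring from each match — 2 in all.

['k1', '98']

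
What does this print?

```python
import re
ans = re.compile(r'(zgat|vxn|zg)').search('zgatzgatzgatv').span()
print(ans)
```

(0, 4)

The regex engine tests alternatives in the order written; an earlier branch that matches wins even if a later one would match more.
`re.search` tries every starting position until one works.
The match spans [0:4] → 'zgat'.
Captured: group 1 = 'zgat'.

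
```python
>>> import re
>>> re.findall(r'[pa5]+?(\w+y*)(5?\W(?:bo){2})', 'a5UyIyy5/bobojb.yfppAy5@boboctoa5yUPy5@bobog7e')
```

The pattern matches one or more of one of [pa5] (lazy); then one or more of a word character, then zero or more of the literal 'y' (captured); then optionally a literal '5', then a non-word character, then the literal 'bo' repeated 2 times (captured).
Walking the string: at [0:13] match 'a5UyIyy5/bobo', groups = ('5UyIyy5', '/bobo'); at [18:28] match 'ppAy5@bobo', groups = ('pAy5', '@bobo'); at [31:43] match 'a5yUPy5@bobo', groups = ('5yUPy5', '@bobo').
Multiple groups make `findall` return tuples — one 2-tuple for each match.

[('5UyIyy5', '/bobo'), ('pAy5', '@bobo'), ('5yUPy5', '@bobo')]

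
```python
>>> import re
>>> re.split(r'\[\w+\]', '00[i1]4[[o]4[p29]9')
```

['00', '4[', '4', '9']

Each match becomes a cut point; 4 segments remain.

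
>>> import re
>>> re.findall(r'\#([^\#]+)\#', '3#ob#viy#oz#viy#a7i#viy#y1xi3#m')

['ob', 'oz', 'a7i', 'y1xi3']

Walking the string: at [1:5] match '#ob#', group 1 = 'ob'; at [8:12] match '#oz#', group 1 = 'oz'; at [15:20] match '#a7i#', group 1 = 'a7i'; at [23:30] match '#y1xi3#', group 1 = 'y1xi3'.
`findall` collects group 1 from each match (4 total).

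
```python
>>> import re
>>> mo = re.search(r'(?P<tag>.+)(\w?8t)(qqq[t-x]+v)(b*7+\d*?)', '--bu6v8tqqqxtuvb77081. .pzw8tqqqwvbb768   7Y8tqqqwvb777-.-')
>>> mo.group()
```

'--bu6v8tqqqxtuvb77081. .pzw8tqqqwvbb768   7Y8tqqqwvb777'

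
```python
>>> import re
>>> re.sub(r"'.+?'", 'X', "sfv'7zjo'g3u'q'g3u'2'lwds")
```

Because the quantifier is non-greedy, it stops expanding at the earliest point where the rest of the pattern can succeed.
Every occurrence is swapped for 'X'.

'sfvXg3uXg3uXlwds'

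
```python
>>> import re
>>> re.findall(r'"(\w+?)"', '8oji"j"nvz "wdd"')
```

['j', 'wdd']

Matches: at [4:7] match '"j"', group 1 = 'j'; at [11:16] match '"wdd"', group 1 = 'wdd'.
Because there's exactly one group, `findall` drops the full match and keeps group 1 from each hit.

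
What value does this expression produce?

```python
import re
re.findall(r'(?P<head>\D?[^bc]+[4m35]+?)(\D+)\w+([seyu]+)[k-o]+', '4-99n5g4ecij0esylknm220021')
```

[('4-99n5g4', 'ecij', 'y')]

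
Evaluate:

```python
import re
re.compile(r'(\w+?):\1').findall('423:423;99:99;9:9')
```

['423', '99', '9']

A backreference is literal: `\1` must see the identical characters the first group matched.
Scanning left to right: at [0:7] match '423:423', group 1 = '423'; at [8:13] match '99:99', group 1 = '99'; at [14:17] match '9:9', group 1 = '9'.
Because there's exactly one group, `findall` drops the full match and keeps group 1 from each hit.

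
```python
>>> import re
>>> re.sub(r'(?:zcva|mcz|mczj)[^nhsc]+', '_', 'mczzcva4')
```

'_cva4'

Matches: at [0:4] → 'mczz'.
Every occurrence is swapped for '_'.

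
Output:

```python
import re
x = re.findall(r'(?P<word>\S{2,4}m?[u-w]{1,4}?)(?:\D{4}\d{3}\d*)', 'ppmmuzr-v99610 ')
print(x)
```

Pattern: 2 to 4 of a non-whitespace character, then optionally a literal 'm', then 1 to 4 of a character in [u-w] (lazy) (captured as 'word'); then exactly 4 of a non-digit, then exactly 3 of a digit, then zero or more of a digit (non-capturing group).
Walking the string: at [0:14] match 'ppmmuzr-v99610', group 1 = 'ppmmu'.
One capturing group, so `findall` returns just the captured substring from the one match — 1 in all.

['ppmmu']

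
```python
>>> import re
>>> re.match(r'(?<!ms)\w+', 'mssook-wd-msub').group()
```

'mssook'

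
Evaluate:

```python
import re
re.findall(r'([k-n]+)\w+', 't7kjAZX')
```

['k']

One capturing group, so `findall` returns just the captured substring from the one match — 1 in all.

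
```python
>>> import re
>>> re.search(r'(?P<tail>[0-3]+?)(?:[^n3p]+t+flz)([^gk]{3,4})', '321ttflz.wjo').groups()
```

('3', '.wjo')

The match spans [0:12] → '321ttflz.wjo'.
Captured: group 1 = '3', group 2 = '.wjo'.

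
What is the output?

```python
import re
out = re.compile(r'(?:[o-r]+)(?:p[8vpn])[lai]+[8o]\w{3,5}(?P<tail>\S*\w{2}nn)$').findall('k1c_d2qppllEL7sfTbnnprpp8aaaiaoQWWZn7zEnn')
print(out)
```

['7zEnn']

Pattern: one or more of a character in [o-r] (non-capturing group); then the literal 'p', then one of [8vpn] (non-capturing group); then one or more of one of [lai]; then one of [8o], then 3 to 5 of a word character; then zero or more of a non-whitespace character, then exactly 2 of a word character, then the literal 'nn' (captured as 'tail'); then anchored at the end.
Matches: at [20:41] match 'prpp8aaaiaoQWWZn7zEnn', group 1 = '7zEnn'.
Because there's exactly one group, `findall` drops the full match and keeps group 1 from the one hit.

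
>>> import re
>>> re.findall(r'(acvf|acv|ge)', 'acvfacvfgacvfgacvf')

['acvf', 'acvf', 'acvf', 'acvf']

The regex engine tests alternatives in the order written; an earlier branch that matches wins even if a later one would match more.
Because there's exactly one group, `findall` drops the full match and keeps group 1 from each hit.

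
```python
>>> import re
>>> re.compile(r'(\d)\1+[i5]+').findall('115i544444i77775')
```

The backreference `\1` re-matches whatever the first group consumed, character for character.
With a single group, `findall` returns only what that group captured — 3 items.

['1', '4', '7']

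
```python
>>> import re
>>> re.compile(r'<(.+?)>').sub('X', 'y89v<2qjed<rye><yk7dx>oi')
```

'y89vXXoi'

Matches: at [4:15] → '<2qjed<rye>'; at [15:22] → '<yk7dx>'.
Every occurrence is swapped for 'X'.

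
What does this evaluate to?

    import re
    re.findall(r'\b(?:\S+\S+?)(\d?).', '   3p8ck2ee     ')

The pattern matches a word boundary (`\b`, zero-width); then one or more of a non-whitespace character, then one or more of a non-whitespace character (lazy) (non-capturing group); then optionally a digit (captured); then any character.
Matches: at [3:12] match '3p8ck2ee ', group 1 = ''.
One capturing group, so `findall` returns just the captured substring from the one match — 1 in all.

['']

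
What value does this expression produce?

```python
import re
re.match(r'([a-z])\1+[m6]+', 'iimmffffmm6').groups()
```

('i',)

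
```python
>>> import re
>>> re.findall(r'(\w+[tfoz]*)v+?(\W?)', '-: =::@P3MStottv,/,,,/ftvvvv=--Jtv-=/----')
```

[('P3MStott', ','), ('ftvvv', '='), ('Jt', '-')]

Pattern: one or more of a word character, then zero or more of one of [tfoz] (captured); then one or more of a literal 'v' (lazy); then optionally a non-word character (captured).
`findall` packs the 2 group values into a tuple for every match.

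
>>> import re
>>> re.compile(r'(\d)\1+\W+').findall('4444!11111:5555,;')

['4', '1', '5']

The backreference `\1` re-matches whatever the first group consumed, character for character.
Scanning left to right: at [0:5] match '4444!', group 1 = '4'; at [5:11] match '11111:', group 1 = '1'; at [11:17] match '5555,;', group 1 = '5'.
One capturing group, so `findall` returns just the captured substring from each match — 3 in all.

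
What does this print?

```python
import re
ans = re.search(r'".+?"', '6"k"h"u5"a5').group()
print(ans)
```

"k"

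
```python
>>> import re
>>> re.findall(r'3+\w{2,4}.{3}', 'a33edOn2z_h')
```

`findall` yields the raw match text (1 of them) because the pattern has no groups.

['33edOn2z_']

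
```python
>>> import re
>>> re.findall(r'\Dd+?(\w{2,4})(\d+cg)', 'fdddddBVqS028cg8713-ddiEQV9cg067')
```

This matches a non-digit, then one or more of the literal 'd' (lazy); then 2 to 4 of a word character (captured); then one or more of a digit, then the literal 'cg' (captured).
Walking the string: at [0:15] match 'fdddddBVqS028cg', groups = ('BVqS', '028cg'); at [19:29] match '-ddiEQV9cg', groups = ('iEQV', '9cg').
2 groups means each result is a tuple of 2 captured strings — 2 here.

[('BVqS', '028cg'), ('iEQV', '9cg')]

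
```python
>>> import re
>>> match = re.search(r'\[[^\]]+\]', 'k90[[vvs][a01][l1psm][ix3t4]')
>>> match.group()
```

'[[vvs]'

The match spans [3:9] → '[[vvs]'.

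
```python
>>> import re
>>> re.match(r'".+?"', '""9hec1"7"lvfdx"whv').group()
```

`re.match` won't scan ahead — the pattern has to work from the very first character.
The match spans [0:8] → '""9hec1"'.

'""9hec1"'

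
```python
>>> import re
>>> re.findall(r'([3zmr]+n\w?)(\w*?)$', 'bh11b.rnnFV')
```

[('rnn', 'FV')]

This matches one or more of one of [3zmr], then the literal 'n', then optionally a word character (captured); then zero or more of a word character (lazy) (captured); then anchored at the end.
`findall` packs the 2 group values into a tuple for every match.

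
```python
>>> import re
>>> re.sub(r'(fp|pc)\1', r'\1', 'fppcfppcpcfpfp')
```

'fppcfppcfp'

A backreference is literal: `\1` must see the identical characters the first group matched.
Each match is replaced using the text its own group 1 captured.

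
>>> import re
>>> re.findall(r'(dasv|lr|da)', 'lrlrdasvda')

['lr', 'lr', 'dasv', 'da']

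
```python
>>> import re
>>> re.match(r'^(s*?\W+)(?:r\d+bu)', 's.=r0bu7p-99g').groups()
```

('s.=',)

The pattern matches anchored at the start of the string; then zero or more of the literal 's' (lazy), then one or more of a non-word character (captured); then a literal 'r', then one or more of a digit, then the literal 'bu' (non-capturing group).
`re.match` only tries the pattern at the start of the string.
The match spans [0:7] → 's.=r0bu'.
Captured: group 1 = 's.='.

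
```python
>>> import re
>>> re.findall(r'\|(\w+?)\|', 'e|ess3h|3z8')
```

One capturing group, so `findall` returns just the captured substring from the one match — 1 in all.

['ess3h']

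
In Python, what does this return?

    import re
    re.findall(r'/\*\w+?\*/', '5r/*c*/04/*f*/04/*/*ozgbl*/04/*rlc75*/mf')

['/*c*/', '/*f*/', '/*ozgbl*/', '/*rlc75*/']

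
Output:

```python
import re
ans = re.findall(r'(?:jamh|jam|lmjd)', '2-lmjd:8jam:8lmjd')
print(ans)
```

['lmjd', 'jam', 'lmjd']

With no groups in the pattern, `findall` gives back each whole match — 3 here.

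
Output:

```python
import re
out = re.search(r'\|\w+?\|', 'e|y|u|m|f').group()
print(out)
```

|y|

`re.search` tries every starting position until one works.
The match spans [1:4] → '|y|'.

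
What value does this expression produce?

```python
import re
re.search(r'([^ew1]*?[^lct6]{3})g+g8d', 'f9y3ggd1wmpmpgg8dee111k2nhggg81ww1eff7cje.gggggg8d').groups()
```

('mpmp',)

The pattern matches zero or more of any character except [ew1] (lazy), then exactly 3 of any character except [lct6] (captured); then one or more of the literal 'g', then the literal 'g8d'.
Unlike `match`, `search` isn't anchored — it looks for the pattern anywhere in the string.
The match spans [9:17] → 'mpmpgg8d'.
Captured: group 1 = 'mpmp'.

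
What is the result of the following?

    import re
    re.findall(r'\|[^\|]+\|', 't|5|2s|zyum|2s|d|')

Matches: at [1:4] → '|5|'; at [6:12] → '|zyum|'; at [14:17] → '|d|'.
With no groups in the pattern, `findall` gives back each whole match — 3 here.

['|5|', '|zyum|', '|d|']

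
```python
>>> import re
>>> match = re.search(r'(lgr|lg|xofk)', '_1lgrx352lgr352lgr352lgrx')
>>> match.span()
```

Branches in `(...|...)` are attempted left-to-right; the first branch that allows the whole pattern to succeed is taken.
The match spans [2:5] → 'lgr'.

(2, 5)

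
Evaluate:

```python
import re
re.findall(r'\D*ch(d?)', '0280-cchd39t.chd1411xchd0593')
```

['d', 'd', 'd']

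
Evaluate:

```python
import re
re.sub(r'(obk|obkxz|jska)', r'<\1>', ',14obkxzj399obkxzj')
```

',14<obk>xzj399<obk>xzj'

Alternation isn't longest-match — the leftmost alternative that fits at this position is chosen.
Each match is replaced using the text its own group 1 captured.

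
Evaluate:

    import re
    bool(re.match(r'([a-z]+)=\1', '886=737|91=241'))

False

`re.match` only tries the pattern at the start of the string.
Here position 0 doesn't satisfy it, so the call returns None, and `bool(None)` is False.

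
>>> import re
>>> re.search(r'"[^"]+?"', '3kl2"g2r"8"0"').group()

'"g2r"'

`search` walks the string left to right and returns the first match it finds.
The match spans [4:9] → '"g2r"'.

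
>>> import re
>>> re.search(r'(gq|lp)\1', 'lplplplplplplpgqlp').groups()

`\1` has to match the exact text group 1 already captured.
`re.search` scans for the first position where the pattern succeeds.
The match spans [0:4] → 'lplp'.
Captured: group 1 = 'lp'.

('lp',)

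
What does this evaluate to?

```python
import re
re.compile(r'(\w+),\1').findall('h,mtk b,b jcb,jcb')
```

['b', 'jcb']

The backreference `\1` re-matches whatever the first group consumed, character for character.
`findall` collects group 1 from each match (2 total).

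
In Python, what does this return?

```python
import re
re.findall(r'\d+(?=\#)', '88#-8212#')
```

['88', '8212']

Lookahead/lookbehind check context without consuming it, so the matched span excludes the asserted characters.
Matches: at [0:2] → '88'; at [4:8] → '8212'.
No capturing groups, so `findall` returns the 2 full match strings.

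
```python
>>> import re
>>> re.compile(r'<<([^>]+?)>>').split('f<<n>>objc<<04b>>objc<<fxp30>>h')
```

['f', 'n', 'objc', '04b', 'objc', 'fxp30', 'h']

Matches to split on: at [1:6] → '<<n>>'; at [10:17] → '<<04b>>'; at [21:30] → '<<fxp30>>'.
The group in the pattern means `split` returns the separators' captures alongside the pieces.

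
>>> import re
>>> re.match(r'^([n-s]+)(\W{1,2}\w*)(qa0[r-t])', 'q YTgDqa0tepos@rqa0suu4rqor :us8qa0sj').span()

(0, 10)

Pattern: anchored at the start of the string; then one or more of a character in [n-s] (captured); then 1 to 2 of a non-word character, then zero or more of a word character (captured); then the literal 'qa0', then a character in [r-t] (captured).
`re.match` won't scan ahead — the pattern has to work from the very first character.
The match spans [0:10] → 'q YTgDqa0t'.
Captured: group 1 = 'q', group 2 = ' YTgD', group 3 = 'qa0t'.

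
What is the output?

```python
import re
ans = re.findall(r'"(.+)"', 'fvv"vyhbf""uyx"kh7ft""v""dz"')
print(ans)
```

['vyhbf""uyx"kh7ft""v""dz']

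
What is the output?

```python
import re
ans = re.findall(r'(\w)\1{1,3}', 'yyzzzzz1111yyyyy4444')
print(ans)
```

['y', 'z', '1', 'y', '4']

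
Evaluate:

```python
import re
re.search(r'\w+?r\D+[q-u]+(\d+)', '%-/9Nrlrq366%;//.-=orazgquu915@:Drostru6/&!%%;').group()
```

'9Nrlrq366'

This matches one or more of a word character (lazy); then the literal 'r', then one or more of a non-digit, then one or more of a character in [q-u]; then one or more of a digit (captured).
`re.search` tries every starting position until one works.
The match spans [3:12] → '9Nrlrq366'.
Captured: group 1 = '366'.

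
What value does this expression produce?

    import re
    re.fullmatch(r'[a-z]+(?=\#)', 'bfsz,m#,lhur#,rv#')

None

The lookaround is zero-width — it requires the adjacent text to match without consuming it, so the asserted text isn't part of the match.
For `fullmatch`, every character of the input must be accounted for by the pattern.
Here there's no way to consume every character, so the call returns None.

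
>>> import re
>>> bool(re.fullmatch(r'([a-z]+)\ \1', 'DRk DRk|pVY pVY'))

False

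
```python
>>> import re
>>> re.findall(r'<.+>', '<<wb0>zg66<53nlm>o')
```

`findall` yields the raw match text (1 of them) because the pattern has no groups.

['<<wb0>zg66<53nlm>']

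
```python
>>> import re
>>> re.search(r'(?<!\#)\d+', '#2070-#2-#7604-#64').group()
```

'070'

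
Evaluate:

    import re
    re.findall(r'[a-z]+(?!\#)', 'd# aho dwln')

['aho', 'dwln']

The negative lookaround is zero-width — it rules out positions where the adjacent text would match, without consuming anything.
Walking the string: at [3:6] → 'aho'; at [7:11] → 'dwln'.
No capturing groups, so `findall` returns the 2 full match strings.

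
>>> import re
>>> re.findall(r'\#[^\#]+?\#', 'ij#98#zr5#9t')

No capturing groups, so `findall` returns the 1 full match string.

['#98#']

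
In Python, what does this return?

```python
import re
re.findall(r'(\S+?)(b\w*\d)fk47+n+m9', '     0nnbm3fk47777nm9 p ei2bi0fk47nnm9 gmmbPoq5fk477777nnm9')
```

This matches one or more of a non-whitespace character (lazy) (captured); then a literal 'b', then zero or more of a word character, then a digit (captured); then the literal 'fk4', then one or more of a literal '7'; then one or more of a literal 'n', then the literal 'm9'.
`findall` packs the 2 group values into a tuple for every match.

[('0nn', 'bm3'), ('ei2', 'bi0'), ('gmm', 'bPoq5')]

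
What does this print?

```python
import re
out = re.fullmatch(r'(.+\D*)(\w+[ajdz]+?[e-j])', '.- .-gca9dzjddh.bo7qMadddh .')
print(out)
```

The pattern matches one or more of any character, then zero or more of a non-digit (captured); then one or more of a word character, then one or more of one of [ajdz] (lazy), then a character in [e-j] (captured).
`fullmatch` succeeds only if the pattern covers the string from start to end.
Here the pattern can't cover the whole string, so the call returns None.

None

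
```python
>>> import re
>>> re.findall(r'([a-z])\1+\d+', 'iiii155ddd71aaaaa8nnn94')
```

['i', 'd', 'a', 'n']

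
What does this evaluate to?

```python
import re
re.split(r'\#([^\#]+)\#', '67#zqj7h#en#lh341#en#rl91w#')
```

['67', 'zqj7h', 'en', 'lh341', 'en', 'rl91w', '']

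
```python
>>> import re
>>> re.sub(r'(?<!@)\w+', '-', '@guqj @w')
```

`(?!…)`/`(?<!…)` only lets a position through if the neighbouring text does NOT match; no characters are consumed.
Every occurrence is swapped for '-'.

'@g- @w'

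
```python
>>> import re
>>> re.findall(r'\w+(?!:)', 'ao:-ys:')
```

['a', 'y']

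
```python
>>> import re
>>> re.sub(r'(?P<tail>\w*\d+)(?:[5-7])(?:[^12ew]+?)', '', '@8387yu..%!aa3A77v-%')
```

'@u..%!-%'

The `?` after the quantifier makes it lazy — it takes as little as possible before letting the rest of the pattern try.
`sub` substitutes '' at each match site.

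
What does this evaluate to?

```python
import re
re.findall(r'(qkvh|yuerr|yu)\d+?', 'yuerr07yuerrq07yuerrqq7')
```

`findall` collects group 1 from the one match (1 total).

['yuerr']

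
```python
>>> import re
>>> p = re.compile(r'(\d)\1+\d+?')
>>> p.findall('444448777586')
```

`\1` is not a pattern — it's the concrete string captured by group 1, re-applied verbatim.
Matches: at [0:6] match '444448', group 1 = '4'; at [6:10] match '7775', group 1 = '7'.
With a single group, `findall` returns only what that group captured — 2 items.

['4', '7']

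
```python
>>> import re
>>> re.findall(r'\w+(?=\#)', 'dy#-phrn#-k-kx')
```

['dy', 'phrn']

The positive lookaround only admits positions where the adjacent text matches; those characters stay outside the span.
Matches: at [0:2] → 'dy'; at [4:8] → 'phrn'.
With no groups in the pattern, `findall` gives back each whole match — 2 here.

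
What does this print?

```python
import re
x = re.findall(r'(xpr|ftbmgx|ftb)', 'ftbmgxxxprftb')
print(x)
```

`|` is ordered: at each position the engine commits to the first alternative that works.
Matches: at [0:6] match 'ftbmgx', group 1 = 'ftbmgx'; at [7:10] match 'xpr', group 1 = 'xpr'; at [10:13] match 'ftb', group 1 = 'ftb'.
`findall` collects group 1 from each match (3 total).

['ftbmgx', 'xpr', 'ftb']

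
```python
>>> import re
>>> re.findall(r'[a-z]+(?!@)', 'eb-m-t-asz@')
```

A negative assertion filters positions out without eating any characters.
`findall` yields the raw match text (4 of them) because the pattern has no groups.

['eb', 'm', 't', 'as']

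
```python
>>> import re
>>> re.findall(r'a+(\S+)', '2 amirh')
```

['mirh']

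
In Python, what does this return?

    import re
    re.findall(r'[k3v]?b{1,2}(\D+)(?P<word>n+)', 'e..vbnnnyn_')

[('nnny', 'n')]

This matches optionally one of [k3v], then 1 to 2 of a literal 'b'; then one or more of a non-digit (captured); then one or more of a literal 'n' (captured as 'word').
Matches: at [3:10] match 'vbnnnyn', groups = ('nnny', 'n').
With 2 capturing groups, `findall` returns a 2-tuple per match.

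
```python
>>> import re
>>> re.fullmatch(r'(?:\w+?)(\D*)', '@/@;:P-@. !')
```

None

`re.fullmatch` is like wrapping the pattern in `^…$` (in single-line mode).
Here there's no way to consume every character, so the call returns None.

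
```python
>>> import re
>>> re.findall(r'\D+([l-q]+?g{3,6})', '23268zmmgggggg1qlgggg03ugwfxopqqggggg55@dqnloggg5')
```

Pattern: one or more of a non-digit; then one or more of a character in [l-q] (lazy), then 3 to 6 of a literal 'g' (captured).
With a single group, `findall` returns only what that group captured — 4 items.

['mgggggg', 'lgggg', 'qggggg', 'oggg']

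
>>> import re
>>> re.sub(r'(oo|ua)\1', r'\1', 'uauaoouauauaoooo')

'uaoouauaoo'

A backreference is literal: `\1` must see the identical characters the first group matched.
Matches: at [0:4] → 'uaua'; at [6:10] → 'uaua'; at [12:16] → 'oooo'.
`\1` in the replacement pulls in group 1's text for each match.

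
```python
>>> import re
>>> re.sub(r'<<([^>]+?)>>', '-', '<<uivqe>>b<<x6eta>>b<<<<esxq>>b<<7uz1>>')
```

'-b-b-b-'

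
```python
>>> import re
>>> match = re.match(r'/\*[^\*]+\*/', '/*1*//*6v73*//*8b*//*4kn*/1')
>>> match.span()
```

(0, 5)

`match` is anchored at position 0; if the pattern doesn't fit there, it returns None.
The match spans [0:5] → '/*1*/'.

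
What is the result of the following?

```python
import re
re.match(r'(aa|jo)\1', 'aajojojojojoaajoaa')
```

None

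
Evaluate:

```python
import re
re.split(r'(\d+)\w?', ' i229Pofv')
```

The pattern matches one or more of a digit (captured); then optionally a word character.
Matches to split on: at [2:6] → '229P'.
The group in the pattern means `split` returns the separators' captures alongside the pieces.

[' i', '229', 'ofv']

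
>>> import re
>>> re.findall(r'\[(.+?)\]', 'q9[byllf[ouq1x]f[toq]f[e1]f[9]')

['byllf[ouq1x', 'toq', 'e1', '9']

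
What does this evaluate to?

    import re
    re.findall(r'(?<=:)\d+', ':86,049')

['86']

The lookaround is zero-width — it requires the adjacent text to match without consuming it, so the asserted text isn't part of the match.
Matches: at [1:3] → '86'.
No capturing groups, so `findall` returns the 1 full match string.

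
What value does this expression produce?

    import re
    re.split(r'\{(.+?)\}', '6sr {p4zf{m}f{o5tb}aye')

With the lazy modifier that quantifier settles for the fewest repetitions that let the rest of the pattern succeed (the atoms after it are unaffected and can still be greedy).
Because the pattern has a capturing group, `split` also inserts each captured text between the pieces.

['6sr ', 'p4zf{m', 'f', 'o5tb', 'aye']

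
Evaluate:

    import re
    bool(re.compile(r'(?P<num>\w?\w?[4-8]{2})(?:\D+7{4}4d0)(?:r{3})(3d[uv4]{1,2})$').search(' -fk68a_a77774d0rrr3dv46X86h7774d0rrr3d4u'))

False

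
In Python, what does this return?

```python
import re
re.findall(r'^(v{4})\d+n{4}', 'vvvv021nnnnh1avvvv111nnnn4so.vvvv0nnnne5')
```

['vvvv']

This matches anchored at the start of the string; then exactly 4 of a literal 'v' (captured); then one or more of a digit, then exactly 4 of a literal 'n'.
Scanning left to right: at [0:11] match 'vvvv021nnnn', group 1 = 'vvvv'.
With a single group, `findall` returns only what that group captured — 1 item.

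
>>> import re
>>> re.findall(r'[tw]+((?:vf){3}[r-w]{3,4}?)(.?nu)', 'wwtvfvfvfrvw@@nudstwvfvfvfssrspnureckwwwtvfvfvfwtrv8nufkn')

Pattern: one or more of one of [tw]; then the literal 'vf' repeated 3 times, then 3 to 4 of a character in [r-w] (lazy) (captured); then optionally any character, then the literal 'nu' (captured).
Matches: at [18:33] match 'twvfvfvfssrspnu', groups = ('vfvfvfssrs', 'pnu'); at [37:54] match 'wwwtvfvfvfwtrv8nu', groups = ('vfvfvfwtrv', '8nu').
2 groups means each result is a tuple of 2 captured strings — 2 here.

[('vfvfvfssrs', 'pnu'), ('vfvfvfwtrv', '8nu')]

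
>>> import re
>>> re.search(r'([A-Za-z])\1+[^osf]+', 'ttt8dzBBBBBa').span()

(0, 12)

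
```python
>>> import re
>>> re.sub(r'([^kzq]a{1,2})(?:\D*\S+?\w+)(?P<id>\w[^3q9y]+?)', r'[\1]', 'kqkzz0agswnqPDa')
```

'kqkzz[0a]'

This matches any character except [kzq], then 1 to 2 of a literal 'a' (captured); then zero or more of a non-digit, then one or more of a non-whitespace character (lazy), then one or more of a word character (non-capturing group); then a word character, then one or more of any character except [3q9y] (lazy) (captured as 'id').
Matches: at [5:15] → '0agswnqPDa'.
`\1` in the replacement pulls in group 1's text for each match.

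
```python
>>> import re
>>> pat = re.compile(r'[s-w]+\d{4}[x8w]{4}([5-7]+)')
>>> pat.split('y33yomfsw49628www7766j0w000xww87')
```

This matches one or more of a character in [s-w], then exactly 4 of a digit, then exactly 4 of one of [x8w]; then one or more of a character in [5-7] (captured).
`re.split` interleaves the captured-group text with the surrounding fragments.

['y33yomf', '7766', 'j0w000xww87']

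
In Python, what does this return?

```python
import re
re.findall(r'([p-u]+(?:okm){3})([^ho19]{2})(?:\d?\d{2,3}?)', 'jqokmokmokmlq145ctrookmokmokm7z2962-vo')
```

[('qokmokmokm', 'lq')]

Pattern: one or more of a character in [p-u], then the literal 'okm' repeated 3 times (captured); then exactly 2 of any character except [ho19] (captured); then optionally a digit, then 2 to 3 of a digit (lazy) (non-capturing group).
`findall` packs the 2 group values into a tuple for every match.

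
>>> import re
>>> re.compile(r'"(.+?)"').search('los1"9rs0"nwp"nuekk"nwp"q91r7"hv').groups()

('9rs0',)

The `?` after the quantifier makes it lazy — it takes as little as possible before letting the rest of the pattern try.
`search` walks the string left to right and returns the first match it finds.
The match spans [4:10] → '"9rs0"'.
Captured: group 1 = '9rs0'.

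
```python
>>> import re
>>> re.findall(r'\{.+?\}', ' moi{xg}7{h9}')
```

['{xg}', '{h9}']

Because the quantifier is non-greedy, it stops expanding at the earliest point where the rest of the pattern can succeed.
With no groups in the pattern, `findall` gives back each whole match — 2 here.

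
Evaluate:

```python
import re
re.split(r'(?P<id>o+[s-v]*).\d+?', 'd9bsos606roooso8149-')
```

['d9bs', 'os', '6r', 'ooos', '149-']

This matches one or more of the literal 'o', then zero or more of a character in [s-v] (captured as 'id'); then any character, then one or more of a digit (lazy).
The `?` after the quantifier makes it lazy — it takes as little as possible before letting the rest of the pattern try.
Matches to split on: at [4:8] → 'os60'; at [10:16] → 'oooso8'.
The group in the pattern means `split` returns the separators' captures alongside the pieces.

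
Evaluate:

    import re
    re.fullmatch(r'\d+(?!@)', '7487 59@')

`re.fullmatch` requires the pattern to consume the entire string.
Here the string isn't matched end-to-end, so the call returns None.

None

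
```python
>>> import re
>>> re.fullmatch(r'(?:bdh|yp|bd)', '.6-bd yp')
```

None

`re.fullmatch` requires the pattern to consume the entire string.
Here the string isn't matched end-to-end, so the call returns None.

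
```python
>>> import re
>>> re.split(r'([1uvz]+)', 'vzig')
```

['', 'vz', 'ig']

Because the pattern has a capturing group, `split` also inserts each captured text between the pieces.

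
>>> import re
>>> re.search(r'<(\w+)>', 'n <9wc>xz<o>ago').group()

The match spans [2:7] → '<9wc>'.

'<9wc>'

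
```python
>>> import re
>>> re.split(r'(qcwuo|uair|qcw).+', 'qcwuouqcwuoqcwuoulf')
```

['', 'qcwuo', '']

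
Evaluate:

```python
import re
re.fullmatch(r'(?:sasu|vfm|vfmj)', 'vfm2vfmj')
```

None

For `fullmatch`, every character of the input must be accounted for by the pattern.
Here the pattern can't cover the whole string, so the call returns None.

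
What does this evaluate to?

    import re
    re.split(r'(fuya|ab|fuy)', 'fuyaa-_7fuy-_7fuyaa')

Branches in `(...|...)` are attempted left-to-right; the first branch that allows the whole pattern to succeed is taken.
Matches to split on: at [0:4] → 'fuya'; at [8:11] → 'fuy'; at [14:18] → 'fuya'.
The group in the pattern means `split` returns the separators' captures alongside the pieces.

['', 'fuya', 'a-_7', 'fuy', '-_7', 'fuya', 'a']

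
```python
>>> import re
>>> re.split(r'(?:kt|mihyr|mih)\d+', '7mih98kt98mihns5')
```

Splitting on the pattern gives 3 pieces.

['7', '', 'mihns5']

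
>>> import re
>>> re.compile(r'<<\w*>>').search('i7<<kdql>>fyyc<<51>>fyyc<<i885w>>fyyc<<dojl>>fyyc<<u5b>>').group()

`re.search` tries every starting position until one works.
The match spans [2:10] → '<<kdql>>'.

'<<kdql>>'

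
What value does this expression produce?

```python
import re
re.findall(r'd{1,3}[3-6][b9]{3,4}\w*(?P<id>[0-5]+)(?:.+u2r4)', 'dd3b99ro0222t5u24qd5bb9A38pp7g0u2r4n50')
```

['3']

Pattern: 1 to 3 of a literal 'd', then a character in [3-6]; then 3 to 4 of one of [b9], then zero or more of a word character; then one or more of a character in [0-5] (captured as 'id'); then one or more of any character, then the literal 'u2', then the literal 'r4' (non-capturing group).
Matches: at [0:35] match 'dd3b99ro0222t5u24qd5bb9A38pp7g0u2r4', group 1 = '3'.
`findall` collects group 1 from the one match (1 total).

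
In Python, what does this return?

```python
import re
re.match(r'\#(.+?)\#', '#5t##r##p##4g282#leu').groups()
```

The match spans [0:4] → '#5t#'.
Captured: group 1 = '5t'.

('5t',)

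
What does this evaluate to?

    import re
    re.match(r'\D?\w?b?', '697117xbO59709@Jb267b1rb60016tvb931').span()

This matches optionally a non-digit; then optionally a word character, then optionally the literal 'b'.
With `match`, the pattern is implicitly anchored at the beginning.
The match spans [0:1] → '6'.

(0, 1)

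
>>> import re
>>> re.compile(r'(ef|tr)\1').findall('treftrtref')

['tr']

A backreference is literal: `\1` must see the identical characters the first group matched.
`findall` collects group 1 from the one match (1 total).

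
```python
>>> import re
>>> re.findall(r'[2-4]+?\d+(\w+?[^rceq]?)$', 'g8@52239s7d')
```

The pattern matches one or more of a character in [2-4] (lazy); then one or more of a digit; then one or more of a word character (lazy), then optionally any character except [rceq] (captured); then anchored at the end.
With a single group, `findall` returns only what that group captured — 1 item.

['s7d']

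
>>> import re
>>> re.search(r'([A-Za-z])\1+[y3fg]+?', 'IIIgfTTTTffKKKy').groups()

The backreference `\1` re-matches whatever the first group consumed, character for character.
`re.search` tries every starting position until one works.
The match spans [0:4] → 'IIIg'.
Captured: group 1 = 'I'.

('I',)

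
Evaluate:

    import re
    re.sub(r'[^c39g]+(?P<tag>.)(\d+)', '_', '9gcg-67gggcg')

This matches one or more of any character except [c39g]; then any character (captured as 'tag'); then one or more of a digit (captured).
Each match is replaced by '_'.

'9gcg_gggcg'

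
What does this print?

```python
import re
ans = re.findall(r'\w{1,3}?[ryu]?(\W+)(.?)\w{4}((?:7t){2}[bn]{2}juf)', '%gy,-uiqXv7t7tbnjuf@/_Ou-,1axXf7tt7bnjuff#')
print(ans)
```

This matches 1 to 3 of a word character (lazy), then optionally one of [ryu]; then one or more of a non-word character (captured); then optionally any character (captured); then exactly 4 of a word character; then the literal '7t' repeated 2 times, then exactly 2 of one of [bn], then the literal 'juf' (captured).
With 3 capturing groups, `findall` returns a 3-tuple per match.

[(',-', 'u', '7t7tbnjuf')]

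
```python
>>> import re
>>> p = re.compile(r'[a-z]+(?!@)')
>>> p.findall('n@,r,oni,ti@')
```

['r', 'oni', 't']

The negative lookaround is zero-width — it rules out positions where the adjacent text would match, without consuming anything.
With no groups in the pattern, `findall` gives back each whole match — 3 here.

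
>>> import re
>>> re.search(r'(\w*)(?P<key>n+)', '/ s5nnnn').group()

The match spans [2:8] → 's5nnnn'.

's5nnnn'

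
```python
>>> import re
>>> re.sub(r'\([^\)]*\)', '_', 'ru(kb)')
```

'ru_'

Matches: at [2:6] → '(kb)'.
Every occurrence is swapped for '_'.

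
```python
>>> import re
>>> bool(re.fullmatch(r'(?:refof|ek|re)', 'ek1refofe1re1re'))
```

False

`re.fullmatch` is like wrapping the pattern in `^…$` (in single-line mode).
Here there's no way to consume every character, so the call returns None, and `bool(None)` is False.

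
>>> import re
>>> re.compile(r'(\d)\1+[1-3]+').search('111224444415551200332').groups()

('1',)

A backreference is literal: `\1` must see the identical characters the first group matched.
`search` walks the string left to right and returns the first match it finds.
The match spans [0:5] → '11122'.
Captured: group 1 = '1'.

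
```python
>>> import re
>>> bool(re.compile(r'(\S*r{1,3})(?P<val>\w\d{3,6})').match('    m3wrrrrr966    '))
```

`re.match` only tries the pattern at the start of the string.
Here the string doesn't start with a match, so the call returns None, and `bool(None)` is False.

False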